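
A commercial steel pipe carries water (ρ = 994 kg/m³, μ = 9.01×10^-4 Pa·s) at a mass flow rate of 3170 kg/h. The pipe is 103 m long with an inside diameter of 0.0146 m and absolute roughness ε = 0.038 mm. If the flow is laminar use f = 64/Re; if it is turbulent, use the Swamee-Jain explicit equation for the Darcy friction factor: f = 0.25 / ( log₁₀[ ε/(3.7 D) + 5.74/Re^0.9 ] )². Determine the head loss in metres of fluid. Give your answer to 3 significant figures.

ṁ = 3170 kg/h = 3170/3600 = 0.8806 kg/s.
A = πD²/4 = π(0.0146)²/4 = 0.0001674 m²; mean velocity V = ṁ/(ρA) = 0.8806/(994 · 0.0001674) = 5.291 m/s.
Reynolds number Re = ρVD/μ = 994 · 5.291 · 0.0146 / 0.000901 = 8.523e+04.
Re > 4000 → turbulent. Relative roughness ε/D = 3.8e-05/0.0146 = 0.0026. Swamee-Jain: f = 0.25/(log₁₀[0.0026/3.7 + 5.74/8.523e+04^0.9])² = 0.25/(log₁₀[0.000703 + 0.00021])² = 0.25/(-3.04)² = 0.02706.
Darcy-Weisbach: ΔP = f(L/D)(ρV²/2) = 0.02706·(103/0.0146)·(994·5.291²/2) = 0.02706·7055·1.392e+04 = 2.657e+06 Pa.
Head loss h_f = ΔP/(ρg) = 2.657e+06/(994·9.81) = 272 m.

h_f ≈ 272 m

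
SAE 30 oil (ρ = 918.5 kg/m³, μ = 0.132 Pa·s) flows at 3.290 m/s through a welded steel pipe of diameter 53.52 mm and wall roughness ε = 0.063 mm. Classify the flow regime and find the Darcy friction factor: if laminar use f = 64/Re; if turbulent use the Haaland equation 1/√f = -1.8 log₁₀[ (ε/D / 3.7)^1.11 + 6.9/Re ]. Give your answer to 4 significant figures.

Re = ρVD/μ = 918.5·3.29·0.05352/0.132 = 1225.
Re < 2300 → laminar, so f = 64/Re = 0.05224 (roughness is irrelevant in laminar flow).

f ≈ 0.05224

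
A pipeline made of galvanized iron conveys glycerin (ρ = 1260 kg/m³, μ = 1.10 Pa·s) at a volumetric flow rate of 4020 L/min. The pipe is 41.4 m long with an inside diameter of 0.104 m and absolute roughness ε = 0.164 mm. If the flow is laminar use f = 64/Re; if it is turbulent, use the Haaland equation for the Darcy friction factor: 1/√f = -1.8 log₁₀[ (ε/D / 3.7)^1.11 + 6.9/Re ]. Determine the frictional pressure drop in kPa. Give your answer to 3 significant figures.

ΔP ≈ 1060 kPa

Q = 4020 L/min = 4020/60000 = 0.067 m³/s.
Cross-sectional area A = πD²/4 = π(0.104)²/4 = 0.008495 m²; mean velocity V = Q/A = 0.067/0.008495 = 7.887 m/s.
Reynolds number Re = ρVD/μ = 1260 · 7.887 · 0.104 / 1.1 = 939.6.
Re < 2300 → laminar flow, so f = 64/Re = 64/939.6 = 0.06812 (the turbulent correlation is not needed).
Darcy-Weisbach: ΔP = f(L/D)(ρV²/2) = 0.06812·(41.4/0.104)·(1260·7.887²/2) = 0.06812·398.1·3.919e+04 = 1.063e+06 Pa.
ΔP = 1.063e+06 Pa = 1060 kPa.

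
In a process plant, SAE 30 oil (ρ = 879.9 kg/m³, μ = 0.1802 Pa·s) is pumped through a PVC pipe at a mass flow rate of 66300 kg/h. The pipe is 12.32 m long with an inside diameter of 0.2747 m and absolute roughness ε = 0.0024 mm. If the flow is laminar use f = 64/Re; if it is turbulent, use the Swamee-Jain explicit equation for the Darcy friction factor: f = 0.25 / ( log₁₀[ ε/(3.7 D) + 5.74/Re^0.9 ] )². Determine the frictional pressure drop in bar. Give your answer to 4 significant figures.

ΔP ≈ 0.003325 bar

ṁ = 66300 kg/h = 66300/3600 = 18.42 kg/s.
A = πD²/4 = π(0.2747)²/4 = 0.05927 m²; mean velocity V = ṁ/(ρA) = 18.42/(879.9 · 0.05927) = 0.3532 m/s.
Reynolds number Re = ρVD/μ = 879.9 · 0.3532 · 0.2747 / 0.18 = 473.7.
Re < 2300 → laminar flow, so f = 64/Re = 64/473.7 = 0.1351 (the turbulent correlation is not needed).
Darcy-Weisbach: ΔP = f(L/D)(ρV²/2) = 0.1351·(12.32/0.2747)·(879.9·0.3532²/2) = 0.1351·44.85·54.87 = 332.5 Pa.
ΔP = 332.5 Pa = 0.003325 bar.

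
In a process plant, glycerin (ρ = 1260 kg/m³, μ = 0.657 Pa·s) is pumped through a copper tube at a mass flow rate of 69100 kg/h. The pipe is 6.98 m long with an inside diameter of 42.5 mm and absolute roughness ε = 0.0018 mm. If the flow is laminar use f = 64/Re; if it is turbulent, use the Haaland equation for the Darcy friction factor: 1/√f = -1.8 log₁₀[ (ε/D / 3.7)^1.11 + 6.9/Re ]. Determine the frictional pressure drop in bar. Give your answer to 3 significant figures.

ṁ = 69100 kg/h = 69100/3600 = 19.19 kg/s.
A = πD²/4 = π(0.0425)²/4 = 0.001419 m²; mean velocity V = ṁ/(ρA) = 19.19/(1260 · 0.001419) = 10.74 m/s.
Reynolds number Re = ρVD/μ = 1260 · 10.74 · 0.0425 / 0.657 = 875.2.
Re < 2300 → laminar flow, so f = 64/Re = 64/875.2 = 0.07312 (the turbulent correlation is not needed).
Darcy-Weisbach: ΔP = f(L/D)(ρV²/2) = 0.07312·(6.98/0.0425)·(1260·10.74²/2) = 0.07312·164.2·7.265e+04 = 8.724e+05 Pa.
ΔP = 8.724e+05 Pa = 8.72 bar.

ΔP ≈ 8.72 bar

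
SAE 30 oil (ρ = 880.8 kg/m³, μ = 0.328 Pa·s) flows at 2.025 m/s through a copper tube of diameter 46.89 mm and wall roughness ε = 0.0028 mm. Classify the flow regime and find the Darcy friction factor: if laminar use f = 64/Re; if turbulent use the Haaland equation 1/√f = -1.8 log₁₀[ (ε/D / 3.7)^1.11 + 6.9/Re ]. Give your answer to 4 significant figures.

f ≈ 0.2510

Re = ρVD/μ = 880.8·2.025·0.04689/0.328 = 255.
Re < 2300 → laminar, so f = 64/Re = 0.251 (roughness is irrelevant in laminar flow).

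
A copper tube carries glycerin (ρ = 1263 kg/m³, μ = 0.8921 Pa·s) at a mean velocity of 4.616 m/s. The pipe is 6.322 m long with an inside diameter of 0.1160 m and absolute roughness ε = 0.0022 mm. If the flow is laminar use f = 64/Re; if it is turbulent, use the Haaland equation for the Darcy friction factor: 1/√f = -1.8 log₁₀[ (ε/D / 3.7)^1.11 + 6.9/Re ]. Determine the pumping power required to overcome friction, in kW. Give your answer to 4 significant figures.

Reynolds number Re = ρVD/μ = 1263 · 4.616 · 0.116 / 0.892 = 758.1.
Re < 2300 → laminar flow, so f = 64/Re = 64/758.1 = 0.08442 (the turbulent correlation is not needed).
Darcy-Weisbach: ΔP = f(L/D)(ρV²/2) = 0.08442·(6.322/0.116)·(1263·4.616²/2) = 0.08442·54.5·1.346e+04 = 6.191e+04 Pa.
Q = V·A = 4.616·0.01057 = 0.04878 m³/s.
Pumping power P = QΔP = 0.04878·6.191e+04 = 3020.2 W = 3.020 kW.

P ≈ 3.020 kW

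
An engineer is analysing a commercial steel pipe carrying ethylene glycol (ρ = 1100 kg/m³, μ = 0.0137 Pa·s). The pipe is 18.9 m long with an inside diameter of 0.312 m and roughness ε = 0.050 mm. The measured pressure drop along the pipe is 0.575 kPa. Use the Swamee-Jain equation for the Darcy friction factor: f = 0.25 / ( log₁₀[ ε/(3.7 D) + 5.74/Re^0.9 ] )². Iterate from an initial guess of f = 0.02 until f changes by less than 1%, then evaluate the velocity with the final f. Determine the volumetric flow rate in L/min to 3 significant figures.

Rearranging Darcy-Weisbach: V = √(2·ΔP·D/(f·L·ρ)). With ε/D = 5e-05/0.312 = 0.00016, iterate starting from f = 0.02:
  f = 0.02 → V = √(2·575·0.312/(0.02·18.9·1100)) = 0.9289 m/s; Re = ρVD/μ = 2.327e+04; f → 0.02529
  f = 0.02529 → V = 0.8261 m/s; Re = 2.069e+04; f → 0.026
  f = 0.026 → V = 0.8148 m/s; Re = 2.041e+04; f → 0.02608
Converged (Δf/f < 1%). With the final f = 0.02608: V = √(2·575·0.312/(0.02608·18.9·1100)) = 0.8134 m/s.
Q = V·A = 0.8134·(π/4·0.312²) = 0.06219 m³/s = 3730 L/min.

Q ≈ 3730 L/min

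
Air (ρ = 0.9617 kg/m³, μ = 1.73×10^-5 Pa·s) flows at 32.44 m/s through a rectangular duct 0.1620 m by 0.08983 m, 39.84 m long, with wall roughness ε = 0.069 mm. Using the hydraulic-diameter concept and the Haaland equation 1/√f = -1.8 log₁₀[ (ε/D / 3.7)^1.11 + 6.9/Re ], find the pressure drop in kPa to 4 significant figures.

ΔP ≈ 3.327 kPa

Hydraulic diameter D_h = 4A/P = 4·(0.162·0.08983)/(2·(0.162+0.08983)) = 0.05821/0.5037 = 0.1156 m.
Re = ρVD_h/μ = 0.9617·32.44·0.1156/1.73e-05 = 2.084e+05.
ε/D_h = 6.9e-05/0.1156 = 0.000597; Haaland gives 1/√f = -1.8 log₁₀[6.18e-05+3.31e-05] = 7.241, so f = 0.01907.
ΔP = f(L/D_h)(ρV²/2) = 0.01907·39.84/0.1156·506 = 3327 Pa.
ΔP = 3.327 kPa.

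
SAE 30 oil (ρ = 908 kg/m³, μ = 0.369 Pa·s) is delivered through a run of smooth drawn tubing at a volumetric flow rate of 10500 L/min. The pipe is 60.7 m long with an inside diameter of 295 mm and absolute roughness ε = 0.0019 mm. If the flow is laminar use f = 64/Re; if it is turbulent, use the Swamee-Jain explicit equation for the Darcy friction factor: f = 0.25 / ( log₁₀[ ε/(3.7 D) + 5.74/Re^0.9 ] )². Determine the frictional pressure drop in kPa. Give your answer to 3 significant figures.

ΔP ≈ 21.1 kPa

Q = 10500 L/min = 10500/60000 = 0.175 m³/s.
Cross-sectional area A = πD²/4 = π(0.295)²/4 = 0.06835 m²; mean velocity V = Q/A = 0.175/0.06835 = 2.56 m/s.
Reynolds number Re = ρVD/μ = 908 · 2.56 · 0.295 / 0.369 = 1859.
Re < 2300 → laminar flow, so f = 64/Re = 64/1859 = 0.03443 (the turbulent correlation is not needed).
Darcy-Weisbach: ΔP = f(L/D)(ρV²/2) = 0.03443·(60.7/0.295)·(908·2.56²/2) = 0.03443·205.8·2976 = 2.109e+04 Pa.
ΔP = 2.109e+04 Pa = 21.1 kPa.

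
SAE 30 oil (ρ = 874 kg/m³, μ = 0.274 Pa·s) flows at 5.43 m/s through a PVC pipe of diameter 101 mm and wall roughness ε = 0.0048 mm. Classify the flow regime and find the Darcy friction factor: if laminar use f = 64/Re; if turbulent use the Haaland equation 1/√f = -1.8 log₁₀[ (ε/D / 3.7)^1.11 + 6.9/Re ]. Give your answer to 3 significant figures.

Re = ρVD/μ = 874·5.43·0.101/0.274 = 1749.
Re < 2300 → laminar, so f = 64/Re = 0.03658 (roughness is irrelevant in laminar flow).

f ≈ 0.0366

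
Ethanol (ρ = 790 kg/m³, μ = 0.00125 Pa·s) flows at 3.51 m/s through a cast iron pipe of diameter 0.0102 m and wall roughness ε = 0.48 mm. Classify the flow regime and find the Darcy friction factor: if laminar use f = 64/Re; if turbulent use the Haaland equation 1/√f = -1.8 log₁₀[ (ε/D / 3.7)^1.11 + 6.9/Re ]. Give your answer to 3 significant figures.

f ≈ 0.0708

Re = ρVD/μ = 790·3.51·0.0102/0.00125 = 2.263e+04.
Re > 4000 → turbulent. ε/D = 0.00048/0.0102 = 0.0471; Haaland: 1/√f = -1.8 log₁₀[0.00787 + 0.000305] = 3.758, so f = 0.07082.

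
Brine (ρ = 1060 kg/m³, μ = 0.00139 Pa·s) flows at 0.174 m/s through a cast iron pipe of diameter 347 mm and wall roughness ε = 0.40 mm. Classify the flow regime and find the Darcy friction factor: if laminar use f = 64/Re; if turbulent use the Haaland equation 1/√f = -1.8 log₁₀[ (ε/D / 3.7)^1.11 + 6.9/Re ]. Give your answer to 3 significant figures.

Re = ρVD/μ = 1060·0.174·0.347/0.00139 = 4.604e+04.
Re > 4000 → turbulent. ε/D = 0.0004/0.347 = 0.00115; Haaland: 1/√f = -1.8 log₁₀[0.000128 + 0.00015] = 6.401, so f = 0.02441.

f ≈ 0.0244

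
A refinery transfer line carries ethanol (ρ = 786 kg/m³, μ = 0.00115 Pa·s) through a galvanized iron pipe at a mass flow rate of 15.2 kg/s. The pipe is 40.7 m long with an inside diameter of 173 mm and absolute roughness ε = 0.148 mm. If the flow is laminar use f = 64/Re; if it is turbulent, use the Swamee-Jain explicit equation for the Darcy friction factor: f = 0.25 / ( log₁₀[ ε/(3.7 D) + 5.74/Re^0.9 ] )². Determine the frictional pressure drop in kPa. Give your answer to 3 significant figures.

ΔP ≈ 1.37 kPa

A = πD²/4 = π(0.173)²/4 = 0.02351 m²; mean velocity V = ṁ/(ρA) = 15.2/(786 · 0.02351) = 0.8227 m/s.
Reynolds number Re = ρVD/μ = 786 · 0.8227 · 0.173 / 0.00115 = 9.728e+04.
Re > 4000 → turbulent. Relative roughness ε/D = 0.000148/0.173 = 0.000855. Swamee-Jain: f = 0.25/(log₁₀[0.000855/3.7 + 5.74/9.728e+04^0.9])² = 0.25/(log₁₀[0.000231 + 0.000186])² = 0.25/(-3.38)² = 0.02189.
Darcy-Weisbach: ΔP = f(L/D)(ρV²/2) = 0.02189·(40.7/0.173)·(786·0.8227²/2) = 0.02189·235.3·266 = 1370 Pa.
ΔP = 1370 Pa = 1.37 kPa.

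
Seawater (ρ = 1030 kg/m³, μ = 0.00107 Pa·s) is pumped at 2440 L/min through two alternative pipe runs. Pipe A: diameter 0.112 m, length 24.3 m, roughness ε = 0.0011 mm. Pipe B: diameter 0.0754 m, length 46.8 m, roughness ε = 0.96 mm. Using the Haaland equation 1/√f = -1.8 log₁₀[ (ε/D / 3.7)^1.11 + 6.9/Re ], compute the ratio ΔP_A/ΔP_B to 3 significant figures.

ΔP_A/ΔP_B ≈ 0.0233

Pipe A: V = Q/A = 0.04067/0.009852 = 4.128 m/s; Re = 4.45e+05; ε/D = 9.82e-06; Haaland → f = 0.01344; ΔP_A = f(L/D)(ρV²/2) = 2.559e+04 Pa.
Pipe B: V = Q/A = 0.04067/0.004465 = 9.108 m/s; Re = 6.61e+05; ε/D = 0.0127; Haaland → f = 0.04136; ΔP_B = f(L/D)(ρV²/2) = 1.097e+06 Pa.
ΔP_A/ΔP_B = 2.559e+04/1.097e+06 = 0.0233.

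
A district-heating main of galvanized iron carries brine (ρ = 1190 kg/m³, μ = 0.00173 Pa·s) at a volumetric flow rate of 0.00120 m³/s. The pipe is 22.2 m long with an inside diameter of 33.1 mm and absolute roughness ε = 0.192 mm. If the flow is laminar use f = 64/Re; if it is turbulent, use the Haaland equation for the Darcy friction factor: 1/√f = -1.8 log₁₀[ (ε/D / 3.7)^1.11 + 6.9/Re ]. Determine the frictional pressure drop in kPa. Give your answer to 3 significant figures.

Cross-sectional area A = πD²/4 = π(0.0331)²/4 = 0.0008605 m²; mean velocity V = Q/A = 0.0012/0.0008605 = 1.395 m/s.
Reynolds number Re = ρVD/μ = 1190 · 1.395 · 0.0331 / 0.00173 = 3.175e+04.
Re > 4000 → turbulent. Relative roughness ε/D = 0.000192/0.0331 = 0.0058. Haaland: 1/√f = -1.8 log₁₀[(0.0058/3.7)^1.11 + 6.9/3.175e+04] = -1.8 log₁₀[0.00077 + 0.000217] = 5.41, so f = 0.03417.
Darcy-Weisbach: ΔP = f(L/D)(ρV²/2) = 0.03417·(22.2/0.0331)·(1190·1.395²/2) = 0.03417·670.7·1157 = 2.652e+04 Pa.
ΔP = 2.652e+04 Pa = 26.5 kPa.

ΔP ≈ 26.5 kPa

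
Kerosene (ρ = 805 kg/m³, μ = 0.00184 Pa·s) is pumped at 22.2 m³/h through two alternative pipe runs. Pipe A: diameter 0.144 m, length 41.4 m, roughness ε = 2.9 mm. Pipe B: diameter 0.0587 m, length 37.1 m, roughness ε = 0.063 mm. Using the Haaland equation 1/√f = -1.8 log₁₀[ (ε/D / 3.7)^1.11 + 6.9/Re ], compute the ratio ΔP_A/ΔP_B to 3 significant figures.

Pipe A: V = Q/A = 0.006167/0.01629 = 0.3786 m/s; Re = 2.385e+04; ε/D = 0.0201; Haaland → f = 0.05042; ΔP_A = f(L/D)(ρV²/2) = 836.6 Pa.
Pipe B: V = Q/A = 0.006167/0.002706 = 2.279 m/s; Re = 5.852e+04; ε/D = 0.00107; Haaland → f = 0.02347; ΔP_B = f(L/D)(ρV²/2) = 3.1e+04 Pa.
ΔP_A/ΔP_B = 836.6/3.1e+04 = 0.0270.

ΔP_A/ΔP_B ≈ 0.0270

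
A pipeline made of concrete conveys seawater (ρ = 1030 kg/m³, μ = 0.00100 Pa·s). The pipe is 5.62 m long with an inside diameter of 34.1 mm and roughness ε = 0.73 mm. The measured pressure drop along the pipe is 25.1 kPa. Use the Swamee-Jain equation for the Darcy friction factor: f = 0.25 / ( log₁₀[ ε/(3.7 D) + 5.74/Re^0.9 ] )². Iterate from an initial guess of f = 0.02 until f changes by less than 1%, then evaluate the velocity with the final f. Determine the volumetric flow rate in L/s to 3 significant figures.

Rearranging Darcy-Weisbach: V = √(2·ΔP·D/(f·L·ρ)). With ε/D = 0.00073/0.0341 = 0.0214, iterate starting from f = 0.02:
  f = 0.02 → V = √(2·2.51e+04·0.0341/(0.02·5.62·1030)) = 3.845 m/s; Re = ρVD/μ = 1.351e+05; f → 0.05039
  f = 0.05039 → V = 2.422 m/s; Re = 8.509e+04; f → 0.05063
Converged (Δf/f < 1%). With the final f = 0.05063: V = √(2·2.51e+04·0.0341/(0.05063·5.62·1030)) = 2.417 m/s.
Q = V·A = 2.417·(π/4·0.0341²) = 0.002207 m³/s = 2.21 L/s.

Q ≈ 2.21 L/s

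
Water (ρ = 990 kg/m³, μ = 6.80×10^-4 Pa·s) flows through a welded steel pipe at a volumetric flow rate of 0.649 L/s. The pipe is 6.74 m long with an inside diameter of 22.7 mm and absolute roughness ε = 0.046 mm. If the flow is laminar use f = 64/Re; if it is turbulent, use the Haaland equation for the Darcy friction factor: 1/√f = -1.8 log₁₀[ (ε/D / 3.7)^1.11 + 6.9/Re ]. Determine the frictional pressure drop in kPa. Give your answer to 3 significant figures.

Q = 0.649 L/s = 0.649/1000 = 0.000649 m³/s.
Cross-sectional area A = πD²/4 = π(0.0227)²/4 = 0.0004047 m²; mean velocity V = Q/A = 0.000649/0.0004047 = 1.604 m/s.
Reynolds number Re = ρVD/μ = 990 · 1.604 · 0.0227 / 0.00068 = 5.3e+04.
Re > 4000 → turbulent. Relative roughness ε/D = 4.6e-05/0.0227 = 0.00203. Haaland: 1/√f = -1.8 log₁₀[(0.00203/3.7)^1.11 + 6.9/5.3e+04] = -1.8 log₁₀[0.00024 + 0.00013] = 6.177, so f = 0.02621.
Darcy-Weisbach: ΔP = f(L/D)(ρV²/2) = 0.02621·(6.74/0.0227)·(990·1.604²/2) = 0.02621·296.9·1273 = 9905 Pa.
ΔP = 9905 Pa = 9.90 kPa.

ΔP ≈ 9.90 kPa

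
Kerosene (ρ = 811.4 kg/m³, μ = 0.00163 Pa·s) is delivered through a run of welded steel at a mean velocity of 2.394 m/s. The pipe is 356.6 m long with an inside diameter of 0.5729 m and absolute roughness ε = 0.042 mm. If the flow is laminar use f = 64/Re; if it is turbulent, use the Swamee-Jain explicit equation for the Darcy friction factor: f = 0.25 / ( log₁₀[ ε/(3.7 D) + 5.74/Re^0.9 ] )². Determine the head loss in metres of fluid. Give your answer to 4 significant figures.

h_f ≈ 2.477 m

Reynolds number Re = ρVD/μ = 811.4 · 2.394 · 0.5729 / 0.00163 = 6.827e+05.
Re > 4000 → turbulent. Relative roughness ε/D = 4.2e-05/0.5729 = 7.33e-05. Swamee-Jain: f = 0.25/(log₁₀[7.33e-05/3.7 + 5.74/6.827e+05^0.9])² = 0.25/(log₁₀[1.98e-05 + 3.22e-05])² = 0.25/(-4.284)² = 0.01362.
Darcy-Weisbach: ΔP = f(L/D)(ρV²/2) = 0.01362·(356.6/0.5729)·(811.4·2.394²/2) = 0.01362·622.4·2325 = 1.972e+04 Pa.
Head loss h_f = ΔP/(ρg) = 1.972e+04/(811.4·9.81) = 2.477 m.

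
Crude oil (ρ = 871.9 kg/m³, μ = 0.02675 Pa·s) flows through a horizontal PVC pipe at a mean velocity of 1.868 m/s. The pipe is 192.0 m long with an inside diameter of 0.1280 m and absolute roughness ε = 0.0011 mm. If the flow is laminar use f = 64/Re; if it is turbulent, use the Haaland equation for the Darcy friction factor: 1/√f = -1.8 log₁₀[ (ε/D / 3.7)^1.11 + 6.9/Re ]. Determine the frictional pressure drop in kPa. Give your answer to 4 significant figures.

Reynolds number Re = ρVD/μ = 871.9 · 1.868 · 0.128 / 0.0267 = 7793.
Re > 4000 → turbulent. Relative roughness ε/D = 1.1e-06/0.128 = 8.59e-06. Haaland: 1/√f = -1.8 log₁₀[(8.59e-06/3.7)^1.11 + 6.9/7793] = -1.8 log₁₀[5.57e-07 + 0.000885] = 5.495, so f = 0.03312.
Darcy-Weisbach: ΔP = f(L/D)(ρV²/2) = 0.03312·(192/0.128)·(871.9·1.868²/2) = 0.03312·1500·1521 = 7.558e+04 Pa.
ΔP = 7.558e+04 Pa = 75.58 kPa.

ΔP ≈ 75.58 kPa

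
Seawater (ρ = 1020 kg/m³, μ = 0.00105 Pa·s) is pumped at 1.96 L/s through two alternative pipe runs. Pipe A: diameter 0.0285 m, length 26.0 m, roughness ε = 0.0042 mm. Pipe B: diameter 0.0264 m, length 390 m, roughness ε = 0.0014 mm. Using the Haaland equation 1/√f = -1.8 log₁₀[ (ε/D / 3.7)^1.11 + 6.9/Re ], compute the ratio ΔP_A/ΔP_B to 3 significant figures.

ΔP_A/ΔP_B ≈ 0.0472

Pipe A: V = Q/A = 0.00196/0.0006379 = 3.072 m/s; Re = 8.506e+04; ε/D = 0.000147; Haaland → f = 0.01904; ΔP_A = f(L/D)(ρV²/2) = 8.363e+04 Pa.
Pipe B: V = Q/A = 0.00196/0.0005474 = 3.581 m/s; Re = 9.183e+04; ε/D = 5.3e-05; Haaland → f = 0.01836; ΔP_B = f(L/D)(ρV²/2) = 1.773e+06 Pa.
ΔP_A/ΔP_B = 8.363e+04/1.773e+06 = 0.0472.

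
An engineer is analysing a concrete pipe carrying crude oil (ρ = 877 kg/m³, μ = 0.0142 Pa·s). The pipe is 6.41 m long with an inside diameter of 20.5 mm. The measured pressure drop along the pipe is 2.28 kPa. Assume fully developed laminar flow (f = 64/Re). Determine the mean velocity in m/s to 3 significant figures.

V ≈ 0.329 m/s

For laminar flow, f = 64/Re with Re = ρVD/μ, so Darcy-Weisbach reduces to ΔP = 32μLV/D². Solving for V: V = ΔP·D²/(32μL) = 2280·(0.0205)²/(32·0.0142·6.41) = 0.329 m/s.
Check: Re = ρVD/μ = 877·0.329·0.0205/0.0142 = 416.5 < 2300, so the laminar assumption holds.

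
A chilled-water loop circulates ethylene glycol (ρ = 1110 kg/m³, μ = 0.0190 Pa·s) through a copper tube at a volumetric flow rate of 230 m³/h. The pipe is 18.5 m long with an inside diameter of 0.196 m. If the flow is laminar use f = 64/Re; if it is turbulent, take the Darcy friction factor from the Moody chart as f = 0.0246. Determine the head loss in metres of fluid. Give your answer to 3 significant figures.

Q = 230 m³/h = 230/3600 = 0.06389 m³/s.
Cross-sectional area A = πD²/4 = π(0.196)²/4 = 0.03017 m²; mean velocity V = Q/A = 0.06389/0.03017 = 2.117 m/s.
Reynolds number Re = ρVD/μ = 1110 · 2.117 · 0.196 / 0.019 = 2.425e+04.
Re > 4000 → turbulent; use the Moody-chart value f = 0.0246.
Darcy-Weisbach: ΔP = f(L/D)(ρV²/2) = 0.0246·(18.5/0.196)·(1110·2.117²/2) = 0.0246·94.39·2489 = 5778 Pa.
Head loss h_f = ΔP/(ρg) = 5778/(1110·9.81) = 0.531 m.

h_f ≈ 0.531 m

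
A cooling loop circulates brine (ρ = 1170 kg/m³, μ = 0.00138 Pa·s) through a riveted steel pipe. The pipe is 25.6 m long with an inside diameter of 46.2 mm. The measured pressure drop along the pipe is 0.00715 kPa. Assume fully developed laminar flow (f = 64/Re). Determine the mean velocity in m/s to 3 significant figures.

For laminar flow, f = 64/Re with Re = ρVD/μ, so Darcy-Weisbach reduces to ΔP = 32μLV/D². Solving for V: V = ΔP·D²/(32μL) = 7.15·(0.0462)²/(32·0.00138·25.6) = 0.0135 m/s.
Check: Re = ρVD/μ = 1170·0.0135·0.0462/0.00138 = 528.8 < 2300, so the laminar assumption holds.

V ≈ 0.0135 m/s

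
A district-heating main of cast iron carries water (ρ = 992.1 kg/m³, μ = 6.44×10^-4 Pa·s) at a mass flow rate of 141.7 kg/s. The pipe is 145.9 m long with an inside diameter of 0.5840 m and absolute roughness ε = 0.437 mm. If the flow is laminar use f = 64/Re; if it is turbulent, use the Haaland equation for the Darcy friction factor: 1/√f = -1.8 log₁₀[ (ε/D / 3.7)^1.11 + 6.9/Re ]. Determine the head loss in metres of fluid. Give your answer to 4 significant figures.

h_f ≈ 0.06886 m

A = πD²/4 = π(0.584)²/4 = 0.2679 m²; mean velocity V = ṁ/(ρA) = 141.7/(992.1 · 0.2679) = 0.5332 m/s.
Reynolds number Re = ρVD/μ = 992.1 · 0.5332 · 0.584 / 0.000644 = 4.797e+05.
Re > 4000 → turbulent. Relative roughness ε/D = 0.000437/0.584 = 0.000748. Haaland: 1/√f = -1.8 log₁₀[(0.000748/3.7)^1.11 + 6.9/4.797e+05] = -1.8 log₁₀[7.93e-05 + 1.44e-05] = 7.251, so f = 0.01902.
Darcy-Weisbach: ΔP = f(L/D)(ρV²/2) = 0.01902·(145.9/0.584)·(992.1·0.5332²/2) = 0.01902·249.8·141 = 670.2 Pa.
Head loss h_f = ΔP/(ρg) = 670.2/(992.1·9.81) = 0.06886 m.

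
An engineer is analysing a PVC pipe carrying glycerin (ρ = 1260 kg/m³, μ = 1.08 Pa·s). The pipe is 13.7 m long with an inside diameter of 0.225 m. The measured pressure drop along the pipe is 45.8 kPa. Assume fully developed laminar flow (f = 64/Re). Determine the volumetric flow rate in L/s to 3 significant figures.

Q ≈ 195 L/s

For laminar flow, f = 64/Re with Re = ρVD/μ, so Darcy-Weisbach reduces to ΔP = 32μLV/D². Solving for V: V = ΔP·D²/(32μL) = 4.58e+04·(0.225)²/(32·1.08·13.7) = 4.897 m/s.
Check: Re = ρVD/μ = 1260·4.897·0.225/1.08 = 1285 < 2300, so the laminar assumption holds.
Q = V·A = 4.897·(π/4·0.225²) = 0.1947 m³/s = 195 L/s.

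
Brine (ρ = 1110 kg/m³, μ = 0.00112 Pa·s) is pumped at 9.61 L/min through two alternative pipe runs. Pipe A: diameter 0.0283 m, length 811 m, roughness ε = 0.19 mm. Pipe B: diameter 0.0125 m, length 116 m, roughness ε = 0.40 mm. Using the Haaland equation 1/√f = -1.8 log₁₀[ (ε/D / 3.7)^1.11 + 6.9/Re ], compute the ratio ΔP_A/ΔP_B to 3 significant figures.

ΔP_A/ΔP_B ≈ 0.0804

Pipe A: V = Q/A = 0.0001602/0.000629 = 0.2546 m/s; Re = 7142; ε/D = 0.00671; Haaland → f = 0.04148; ΔP_A = f(L/D)(ρV²/2) = 4.278e+04 Pa.
Pipe B: V = Q/A = 0.0001602/0.0001227 = 1.305 m/s; Re = 1.617e+04; ε/D = 0.032; Haaland → f = 0.06068; ΔP_B = f(L/D)(ρV²/2) = 5.324e+05 Pa.
ΔP_A/ΔP_B = 4.278e+04/5.324e+05 = 0.0804.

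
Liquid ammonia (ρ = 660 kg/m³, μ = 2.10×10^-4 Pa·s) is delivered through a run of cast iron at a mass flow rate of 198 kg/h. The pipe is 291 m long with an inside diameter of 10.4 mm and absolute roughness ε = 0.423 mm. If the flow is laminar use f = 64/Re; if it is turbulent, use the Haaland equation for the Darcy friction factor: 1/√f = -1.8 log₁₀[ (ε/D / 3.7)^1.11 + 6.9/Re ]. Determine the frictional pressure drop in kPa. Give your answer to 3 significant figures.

ΔP ≈ 587 kPa

ṁ = 198 kg/h = 198/3600 = 0.055 kg/s.
A = πD²/4 = π(0.0104)²/4 = 8.495e-05 m²; mean velocity V = ṁ/(ρA) = 0.055/(660 · 8.495e-05) = 0.981 m/s.
Reynolds number Re = ρVD/μ = 660 · 0.981 · 0.0104 / 0.00021 = 3.206e+04.
Re > 4000 → turbulent. Relative roughness ε/D = 0.000423/0.0104 = 0.0407. Haaland: 1/√f = -1.8 log₁₀[(0.0407/3.7)^1.11 + 6.9/3.206e+04] = -1.8 log₁₀[0.00669 + 0.000215] = 3.889, so f = 0.06611.
Darcy-Weisbach: ΔP = f(L/D)(ρV²/2) = 0.06611·(291/0.0104)·(660·0.981²/2) = 0.06611·2.798e+04·317.6 = 5.875e+05 Pa.
ΔP = 5.875e+05 Pa = 587 kPa.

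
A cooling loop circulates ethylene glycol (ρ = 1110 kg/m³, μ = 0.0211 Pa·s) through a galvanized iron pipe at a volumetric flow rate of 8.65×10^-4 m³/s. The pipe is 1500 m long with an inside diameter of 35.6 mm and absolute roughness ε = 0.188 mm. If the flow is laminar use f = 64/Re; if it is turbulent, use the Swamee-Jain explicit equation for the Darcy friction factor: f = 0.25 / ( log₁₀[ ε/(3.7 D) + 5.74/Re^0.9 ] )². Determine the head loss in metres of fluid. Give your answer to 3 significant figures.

h_f ≈ 63.8 m

Cross-sectional area A = πD²/4 = π(0.0356)²/4 = 0.0009954 m²; mean velocity V = Q/A = 0.000865/0.0009954 = 0.869 m/s.
Reynolds number Re = ρVD/μ = 1110 · 0.869 · 0.0356 / 0.0211 = 1627.
Re < 2300 → laminar flow, so f = 64/Re = 64/1627 = 0.03932 (the turbulent correlation is not needed).
Darcy-Weisbach: ΔP = f(L/D)(ρV²/2) = 0.03932·(1500/0.0356)·(1110·0.869²/2) = 0.03932·4.213e+04·419.1 = 6.945e+05 Pa.
Head loss h_f = ΔP/(ρg) = 6.945e+05/(1110·9.81) = 63.8 m.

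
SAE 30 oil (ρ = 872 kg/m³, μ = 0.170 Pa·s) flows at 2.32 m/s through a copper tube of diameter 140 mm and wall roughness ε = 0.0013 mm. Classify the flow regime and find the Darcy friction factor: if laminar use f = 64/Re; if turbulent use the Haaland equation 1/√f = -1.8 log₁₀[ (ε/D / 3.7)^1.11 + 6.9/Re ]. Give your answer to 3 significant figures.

f ≈ 0.0384

Re = ρVD/μ = 872·2.32·0.14/0.17 = 1666.
Re < 2300 → laminar, so f = 64/Re = 0.03841 (roughness is irrelevant in laminar flow).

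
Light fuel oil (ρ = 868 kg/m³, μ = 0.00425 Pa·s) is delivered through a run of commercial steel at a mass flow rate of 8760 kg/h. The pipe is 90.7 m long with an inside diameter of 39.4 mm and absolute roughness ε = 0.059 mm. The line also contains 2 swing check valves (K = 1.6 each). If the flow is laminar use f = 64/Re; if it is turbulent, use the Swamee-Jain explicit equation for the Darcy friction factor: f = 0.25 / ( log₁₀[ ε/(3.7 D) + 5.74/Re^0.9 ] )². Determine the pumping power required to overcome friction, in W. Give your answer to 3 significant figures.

ṁ = 8760 kg/h = 8760/3600 = 2.433 kg/s.
A = πD²/4 = π(0.0394)²/4 = 0.001219 m²; mean velocity V = ṁ/(ρA) = 2.433/(868 · 0.001219) = 2.299 m/s.
Reynolds number Re = ρVD/μ = 868 · 2.299 · 0.0394 / 0.00425 = 1.85e+04.
Re > 4000 → turbulent. Relative roughness ε/D = 5.9e-05/0.0394 = 0.0015. Swamee-Jain: f = 0.25/(log₁₀[0.0015/3.7 + 5.74/1.85e+04^0.9])² = 0.25/(log₁₀[0.000405 + 0.000829])² = 0.25/(-2.909)² = 0.02955.
Total minor-loss coefficient ΣK = 2·1.6 = 3.2.
ΔP = [f·L/D + ΣK]·(ρV²/2) = [0.02955·90.7/0.0394 + 3.2]·(868·2.299²/2) = [68.01 + 3.2]·2295 = 1.634e+05 Pa.
Q = ṁ/ρ = 2.433/868 = 0.002803 m³/s.
Pumping power P = QΔP = 0.002803·1.634e+05 = 458.1 W = 458 W.

P ≈ 458 W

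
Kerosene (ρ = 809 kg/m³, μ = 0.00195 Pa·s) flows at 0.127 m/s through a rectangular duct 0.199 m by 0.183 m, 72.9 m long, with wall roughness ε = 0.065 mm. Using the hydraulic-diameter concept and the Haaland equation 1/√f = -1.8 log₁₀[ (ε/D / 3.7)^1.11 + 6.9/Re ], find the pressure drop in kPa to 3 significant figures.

ΔP ≈ 0.0780 kPa

Hydraulic diameter D_h = 4A/P = 4·(0.199·0.183)/(2·(0.199+0.183)) = 0.1457/0.764 = 0.1907 m.
Re = ρVD_h/μ = 809·0.127·0.1907/0.00195 = 1.005e+04.
ε/D_h = 6.5e-05/0.1907 = 0.000341; Haaland gives 1/√f = -1.8 log₁₀[3.32e-05+0.000687] = 5.657, so f = 0.03125.
ΔP = f(L/D_h)(ρV²/2) = 0.03125·72.9/0.1907·6.524 = 77.95 Pa.
ΔP = 0.0780 kPa.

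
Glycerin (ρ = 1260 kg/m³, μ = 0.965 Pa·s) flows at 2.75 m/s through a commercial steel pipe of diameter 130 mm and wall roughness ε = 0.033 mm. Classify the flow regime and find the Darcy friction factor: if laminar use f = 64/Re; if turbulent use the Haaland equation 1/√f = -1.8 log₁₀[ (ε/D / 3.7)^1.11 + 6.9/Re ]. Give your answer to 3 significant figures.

Re = ρVD/μ = 1260·2.75·0.13/0.965 = 466.8.
Re < 2300 → laminar, so f = 64/Re = 0.1371 (roughness is irrelevant in laminar flow).

f ≈ 0.137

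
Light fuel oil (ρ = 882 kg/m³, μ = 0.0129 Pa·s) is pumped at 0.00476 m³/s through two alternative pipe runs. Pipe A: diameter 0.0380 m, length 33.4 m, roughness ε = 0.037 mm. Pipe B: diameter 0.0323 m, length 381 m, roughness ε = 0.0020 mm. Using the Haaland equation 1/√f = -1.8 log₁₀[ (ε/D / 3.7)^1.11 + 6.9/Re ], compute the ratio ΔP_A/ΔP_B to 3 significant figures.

ΔP_A/ΔP_B ≈ 0.0423

Pipe A: V = Q/A = 0.00476/0.001134 = 4.197 m/s; Re = 1.09e+04; ε/D = 0.000974; Haaland → f = 0.03148; ΔP_A = f(L/D)(ρV²/2) = 2.149e+05 Pa.
Pipe B: V = Q/A = 0.00476/0.0008194 = 5.809 m/s; Re = 1.283e+04; ε/D = 6.19e-05; Haaland → f = 0.02895; ΔP_B = f(L/D)(ρV²/2) = 5.081e+06 Pa.
ΔP_A/ΔP_B = 2.149e+05/5.081e+06 = 0.0423.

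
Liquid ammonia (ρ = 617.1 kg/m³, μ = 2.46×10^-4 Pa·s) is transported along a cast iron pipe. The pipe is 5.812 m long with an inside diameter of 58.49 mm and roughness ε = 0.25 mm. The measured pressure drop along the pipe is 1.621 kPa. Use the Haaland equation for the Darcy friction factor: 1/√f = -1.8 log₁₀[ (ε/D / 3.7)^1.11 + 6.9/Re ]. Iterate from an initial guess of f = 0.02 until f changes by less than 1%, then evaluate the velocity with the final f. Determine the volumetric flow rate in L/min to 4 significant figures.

Q ≈ 215.8 L/min

Rearranging Darcy-Weisbach: V = √(2·ΔP·D/(f·L·ρ)). With ε/D = 0.00025/0.05849 = 0.00427, iterate starting from f = 0.02:
  f = 0.02 → V = √(2·1621·0.05849/(0.02·5.812·617.1)) = 1.626 m/s; Re = ρVD/μ = 2.386e+05; f → 0.02943
  f = 0.02943 → V = 1.34 m/s; Re = 1.966e+05; f → 0.02952
Converged (Δf/f < 1%). With the final f = 0.02952: V = √(2·1621·0.05849/(0.02952·5.812·617.1)) = 1.338 m/s.
Q = V·A = 1.338·(π/4·0.05849²) = 0.003596 m³/s = 215.8 L/min.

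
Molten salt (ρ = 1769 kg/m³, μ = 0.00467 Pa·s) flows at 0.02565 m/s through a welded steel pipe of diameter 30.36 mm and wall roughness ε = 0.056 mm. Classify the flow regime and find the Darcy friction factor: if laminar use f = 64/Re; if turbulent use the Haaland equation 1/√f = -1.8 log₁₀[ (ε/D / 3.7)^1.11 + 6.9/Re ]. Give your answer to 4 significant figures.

f ≈ 0.2170

Re = ρVD/μ = 1769·0.02565·0.03036/0.00467 = 295.
Re < 2300 → laminar, so f = 64/Re = 0.217 (roughness is irrelevant in laminar flow).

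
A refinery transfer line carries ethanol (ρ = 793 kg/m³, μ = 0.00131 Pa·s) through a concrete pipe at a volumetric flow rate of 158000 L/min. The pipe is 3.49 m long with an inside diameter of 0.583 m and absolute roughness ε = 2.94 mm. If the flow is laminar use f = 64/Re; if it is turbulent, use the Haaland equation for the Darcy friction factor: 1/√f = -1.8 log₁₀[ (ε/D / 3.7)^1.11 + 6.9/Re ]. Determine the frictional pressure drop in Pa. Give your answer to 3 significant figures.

ΔP ≈ 7050 Pa

Q = 158000 L/min = 158000/60000 = 2.633 m³/s.
Cross-sectional area A = πD²/4 = π(0.583)²/4 = 0.2669 m²; mean velocity V = Q/A = 2.633/0.2669 = 9.865 m/s.
Reynolds number Re = ρVD/μ = 793 · 9.865 · 0.583 / 0.00131 = 3.481e+06.
Re > 4000 → turbulent. Relative roughness ε/D = 0.00294/0.583 = 0.00504. Haaland: 1/√f = -1.8 log₁₀[(0.00504/3.7)^1.11 + 6.9/3.481e+06] = -1.8 log₁₀[0.00066 + 1.98e-06] = 5.723, so f = 0.03053.
Darcy-Weisbach: ΔP = f(L/D)(ρV²/2) = 0.03053·(3.49/0.583)·(793·9.865²/2) = 0.03053·5.986·3.858e+04 = 7052 Pa.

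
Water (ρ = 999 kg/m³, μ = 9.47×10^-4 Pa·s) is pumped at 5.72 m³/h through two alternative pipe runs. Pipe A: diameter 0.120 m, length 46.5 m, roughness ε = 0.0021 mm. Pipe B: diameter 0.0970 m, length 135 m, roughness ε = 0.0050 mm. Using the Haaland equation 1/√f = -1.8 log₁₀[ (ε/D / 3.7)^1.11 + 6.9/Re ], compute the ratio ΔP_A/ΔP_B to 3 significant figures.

Pipe A: V = Q/A = 0.001589/0.01131 = 0.1405 m/s; Re = 1.778e+04; ε/D = 1.75e-05; Haaland → f = 0.02655; ΔP_A = f(L/D)(ρV²/2) = 101.4 Pa.
Pipe B: V = Q/A = 0.001589/0.00739 = 0.215 m/s; Re = 2.2e+04; ε/D = 5.15e-05; Haaland → f = 0.02522; ΔP_B = f(L/D)(ρV²/2) = 810.7 Pa.
ΔP_A/ΔP_B = 101.4/810.7 = 0.125.

ΔP_A/ΔP_B ≈ 0.125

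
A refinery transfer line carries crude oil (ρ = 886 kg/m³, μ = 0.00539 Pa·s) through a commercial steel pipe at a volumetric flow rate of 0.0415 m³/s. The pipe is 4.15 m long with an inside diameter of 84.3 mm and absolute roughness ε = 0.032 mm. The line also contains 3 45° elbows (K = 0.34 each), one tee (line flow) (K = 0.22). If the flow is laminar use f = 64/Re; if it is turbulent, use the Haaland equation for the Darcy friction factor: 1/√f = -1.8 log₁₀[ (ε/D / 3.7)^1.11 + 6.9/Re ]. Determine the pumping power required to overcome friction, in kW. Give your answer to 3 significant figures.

P ≈ 2.23 kW

Cross-sectional area A = πD²/4 = π(0.0843)²/4 = 0.005581 m²; mean velocity V = Q/A = 0.0415/0.005581 = 7.435 m/s.
Reynolds number Re = ρVD/μ = 886 · 7.435 · 0.0843 / 0.00539 = 1.03e+05.
Re > 4000 → turbulent. Relative roughness ε/D = 3.2e-05/0.0843 = 0.00038. Haaland: 1/√f = -1.8 log₁₀[(0.00038/3.7)^1.11 + 6.9/1.03e+05] = -1.8 log₁₀[3.74e-05 + 6.7e-05] = 7.167, so f = 0.01947.
Total minor-loss coefficient ΣK = 3·0.34 + 1·0.22 = 1.24.
ΔP = [f·L/D + ΣK]·(ρV²/2) = [0.01947·4.15/0.0843 + 1.24]·(886·7.435²/2) = [0.9584 + 1.24]·2.449e+04 = 5.384e+04 Pa.
Pumping power P = QΔP = 0.0415·5.384e+04 = 2234 W = 2.23 kW.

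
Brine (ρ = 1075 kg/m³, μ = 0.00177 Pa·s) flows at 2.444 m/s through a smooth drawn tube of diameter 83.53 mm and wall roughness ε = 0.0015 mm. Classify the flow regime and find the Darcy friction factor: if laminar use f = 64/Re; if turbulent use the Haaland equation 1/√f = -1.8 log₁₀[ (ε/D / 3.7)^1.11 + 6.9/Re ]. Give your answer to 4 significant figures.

f ≈ 0.01713

Re = ρVD/μ = 1075·2.444·0.08353/0.00177 = 1.24e+05.
Re > 4000 → turbulent. ε/D = 1.5e-06/0.08353 = 1.8e-05; Haaland: 1/√f = -1.8 log₁₀[1.26e-06 + 5.57e-05] = 7.641, so f = 0.01713.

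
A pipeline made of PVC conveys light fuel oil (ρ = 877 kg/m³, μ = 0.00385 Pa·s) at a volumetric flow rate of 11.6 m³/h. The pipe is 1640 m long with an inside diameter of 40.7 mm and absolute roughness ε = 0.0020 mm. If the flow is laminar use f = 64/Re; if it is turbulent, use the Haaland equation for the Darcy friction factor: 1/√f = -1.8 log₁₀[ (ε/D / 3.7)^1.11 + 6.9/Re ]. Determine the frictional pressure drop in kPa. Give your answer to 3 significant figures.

Q = 11.6 m³/h = 11.6/3600 = 0.003222 m³/s.
Cross-sectional area A = πD²/4 = π(0.0407)²/4 = 0.001301 m²; mean velocity V = Q/A = 0.003222/0.001301 = 2.477 m/s.
Reynolds number Re = ρVD/μ = 877 · 2.477 · 0.0407 / 0.00385 = 2.296e+04.
Re > 4000 → turbulent. Relative roughness ε/D = 2e-06/0.0407 = 4.91e-05. Haaland: 1/√f = -1.8 log₁₀[(4.91e-05/3.7)^1.11 + 6.9/2.296e+04] = -1.8 log₁₀[3.86e-06 + 0.0003] = 6.33, so f = 0.02496.
Darcy-Weisbach: ΔP = f(L/D)(ρV²/2) = 0.02496·(1640/0.0407)·(877·2.477²/2) = 0.02496·4.029e+04·2690 = 2.705e+06 Pa.
ΔP = 2.705e+06 Pa = 2710 kPa.

ΔP ≈ 2710 kPa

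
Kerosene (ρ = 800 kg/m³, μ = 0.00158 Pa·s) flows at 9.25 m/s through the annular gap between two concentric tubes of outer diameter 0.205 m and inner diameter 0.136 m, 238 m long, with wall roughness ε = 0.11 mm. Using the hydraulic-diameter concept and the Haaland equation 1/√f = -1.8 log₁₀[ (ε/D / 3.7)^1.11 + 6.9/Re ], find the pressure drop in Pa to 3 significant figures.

ΔP ≈ 2.68×10^6 Pa

Hydraulic diameter D_h = 4A/P = D_o - D_i = 0.205 - 0.136 = 0.069 m.
Re = ρVD_h/μ = 800·9.25·0.069/0.00158 = 3.232e+05.
ε/D_h = 0.00011/0.069 = 0.00159; Haaland gives 1/√f = -1.8 log₁₀[0.000184+2.14e-05] = 6.639, so f = 0.02269.
ΔP = f(L/D_h)(ρV²/2) = 0.02269·238/0.069·3.422e+04 = 2.679e+06 Pa.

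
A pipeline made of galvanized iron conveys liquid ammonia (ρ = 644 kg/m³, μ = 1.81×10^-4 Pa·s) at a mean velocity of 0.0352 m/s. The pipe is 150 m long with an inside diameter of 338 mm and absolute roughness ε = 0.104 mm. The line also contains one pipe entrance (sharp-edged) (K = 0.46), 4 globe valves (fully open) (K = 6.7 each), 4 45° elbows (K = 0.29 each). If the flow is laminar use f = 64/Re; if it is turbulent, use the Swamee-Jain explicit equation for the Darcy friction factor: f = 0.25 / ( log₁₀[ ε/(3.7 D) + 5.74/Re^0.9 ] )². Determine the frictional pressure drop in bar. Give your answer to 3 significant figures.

ΔP ≈ 1.54×10^-4 bar

Reynolds number Re = ρVD/μ = 644 · 0.0352 · 0.338 / 0.000181 = 4.233e+04.
Re > 4000 → turbulent. Relative roughness ε/D = 0.000104/0.338 = 0.000308. Swamee-Jain: f = 0.25/(log₁₀[0.000308/3.7 + 5.74/4.233e+04^0.9])² = 0.25/(log₁₀[8.32e-05 + 0.000393])² = 0.25/(-3.322)² = 0.02266.
Total minor-loss coefficient ΣK = 1·0.46 + 4·6.7 + 4·0.29 = 28.4.
ΔP = [f·L/D + ΣK]·(ρV²/2) = [0.02266·150/0.338 + 28.4]·(644·0.0352²/2) = [10.05 + 28.4]·0.399 = 15.35 Pa.
ΔP = 15.35 Pa = 1.54×10^-4 bar.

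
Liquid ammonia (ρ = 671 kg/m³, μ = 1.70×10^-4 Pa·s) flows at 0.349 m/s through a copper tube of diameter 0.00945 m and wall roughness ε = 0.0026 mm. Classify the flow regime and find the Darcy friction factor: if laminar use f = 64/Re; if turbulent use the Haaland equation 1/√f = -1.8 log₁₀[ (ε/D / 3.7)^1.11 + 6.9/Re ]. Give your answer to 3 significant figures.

f ≈ 0.0291

Re = ρVD/μ = 671·0.349·0.00945/0.00017 = 1.302e+04.
Re > 4000 → turbulent. ε/D = 2.6e-06/0.00945 = 0.000275; Haaland: 1/√f = -1.8 log₁₀[2.61e-05 + 0.00053] = 5.859, so f = 0.02913.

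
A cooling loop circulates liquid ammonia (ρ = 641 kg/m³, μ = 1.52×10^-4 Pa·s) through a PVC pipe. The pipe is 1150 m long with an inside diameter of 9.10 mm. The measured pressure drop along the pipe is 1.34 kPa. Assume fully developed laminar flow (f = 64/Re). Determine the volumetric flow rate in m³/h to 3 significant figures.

For laminar flow, f = 64/Re with Re = ρVD/μ, so Darcy-Weisbach reduces to ΔP = 32μLV/D². Solving for V: V = ΔP·D²/(32μL) = 1340·(0.0091)²/(32·0.000152·1150) = 0.01984 m/s.
Check: Re = ρVD/μ = 641·0.01984·0.0091/0.000152 = 761.3 < 2300, so the laminar assumption holds.
Q = V·A = 0.01984·(π/4·0.0091²) = 1.29e-06 m³/s = 0.00464 m³/h.

Q ≈ 0.00464 m³/h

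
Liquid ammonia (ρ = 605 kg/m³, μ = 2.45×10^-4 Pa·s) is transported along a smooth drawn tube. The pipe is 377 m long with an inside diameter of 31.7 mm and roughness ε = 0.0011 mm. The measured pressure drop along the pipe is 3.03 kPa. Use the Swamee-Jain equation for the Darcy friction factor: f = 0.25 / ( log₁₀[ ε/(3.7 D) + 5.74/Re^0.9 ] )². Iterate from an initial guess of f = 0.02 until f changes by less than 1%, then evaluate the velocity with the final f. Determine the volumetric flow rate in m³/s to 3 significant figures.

Rearranging Darcy-Weisbach: V = √(2·ΔP·D/(f·L·ρ)). With ε/D = 1.1e-06/0.0317 = 3.47e-05, iterate starting from f = 0.02:
  f = 0.02 → V = √(2·3030·0.0317/(0.02·377·605)) = 0.2052 m/s; Re = ρVD/μ = 1.606e+04; f → 0.02737
  f = 0.02737 → V = 0.1754 m/s; Re = 1.373e+04; f → 0.02851
  f = 0.02851 → V = 0.1719 m/s; Re = 1.345e+04; f → 0.02866
Converged (Δf/f < 1%). With the final f = 0.02866: V = √(2·3030·0.0317/(0.02866·377·605)) = 0.1714 m/s.
Q = V·A = 0.1714·(π/4·0.0317²) = 0.0001353 m³/s = 1.35×10^-4 m³/s.

Q ≈ 1.35×10^-4 m³/s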